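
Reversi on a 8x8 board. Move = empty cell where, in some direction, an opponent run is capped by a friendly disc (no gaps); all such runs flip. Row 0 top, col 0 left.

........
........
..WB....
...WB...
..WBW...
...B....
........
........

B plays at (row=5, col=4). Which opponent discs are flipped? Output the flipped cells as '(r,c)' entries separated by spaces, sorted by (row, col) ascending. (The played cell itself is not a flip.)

Dir NW: first cell 'B' (not opp) -> no flip
Dir N: opp run (4,4) capped by B -> flip
Dir NE: first cell '.' (not opp) -> no flip
Dir W: first cell 'B' (not opp) -> no flip
Dir E: first cell '.' (not opp) -> no flip
Dir SW: first cell '.' (not opp) -> no flip
Dir S: first cell '.' (not opp) -> no flip
Dir SE: first cell '.' (not opp) -> no flip

Answer: (4,4)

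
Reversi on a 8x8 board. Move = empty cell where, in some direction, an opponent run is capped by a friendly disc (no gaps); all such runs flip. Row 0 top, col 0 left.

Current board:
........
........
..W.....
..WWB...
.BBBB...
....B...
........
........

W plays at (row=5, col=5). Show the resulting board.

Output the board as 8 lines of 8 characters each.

Place W at (5,5); scan 8 dirs for brackets.
Dir NW: opp run (4,4) capped by W -> flip
Dir N: first cell '.' (not opp) -> no flip
Dir NE: first cell '.' (not opp) -> no flip
Dir W: opp run (5,4), next='.' -> no flip
Dir E: first cell '.' (not opp) -> no flip
Dir SW: first cell '.' (not opp) -> no flip
Dir S: first cell '.' (not opp) -> no flip
Dir SE: first cell '.' (not opp) -> no flip
All flips: (4,4)

Answer: ........
........
..W.....
..WWB...
.BBBW...
....BW..
........
........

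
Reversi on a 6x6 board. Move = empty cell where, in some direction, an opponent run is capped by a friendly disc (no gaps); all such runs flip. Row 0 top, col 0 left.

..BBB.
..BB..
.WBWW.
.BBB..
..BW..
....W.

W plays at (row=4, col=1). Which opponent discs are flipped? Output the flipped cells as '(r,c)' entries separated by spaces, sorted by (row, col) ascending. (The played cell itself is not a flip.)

Dir NW: first cell '.' (not opp) -> no flip
Dir N: opp run (3,1) capped by W -> flip
Dir NE: opp run (3,2) capped by W -> flip
Dir W: first cell '.' (not opp) -> no flip
Dir E: opp run (4,2) capped by W -> flip
Dir SW: first cell '.' (not opp) -> no flip
Dir S: first cell '.' (not opp) -> no flip
Dir SE: first cell '.' (not opp) -> no flip

Answer: (3,1) (3,2) (4,2)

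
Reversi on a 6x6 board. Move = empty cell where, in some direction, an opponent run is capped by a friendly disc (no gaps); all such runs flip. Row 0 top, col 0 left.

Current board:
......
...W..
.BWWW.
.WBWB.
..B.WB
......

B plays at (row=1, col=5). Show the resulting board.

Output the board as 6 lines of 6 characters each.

Answer: ......
...W.B
.BWWB.
.WBBB.
..B.WB
......

Derivation:
Place B at (1,5); scan 8 dirs for brackets.
Dir NW: first cell '.' (not opp) -> no flip
Dir N: first cell '.' (not opp) -> no flip
Dir NE: edge -> no flip
Dir W: first cell '.' (not opp) -> no flip
Dir E: edge -> no flip
Dir SW: opp run (2,4) (3,3) capped by B -> flip
Dir S: first cell '.' (not opp) -> no flip
Dir SE: edge -> no flip
All flips: (2,4) (3,3)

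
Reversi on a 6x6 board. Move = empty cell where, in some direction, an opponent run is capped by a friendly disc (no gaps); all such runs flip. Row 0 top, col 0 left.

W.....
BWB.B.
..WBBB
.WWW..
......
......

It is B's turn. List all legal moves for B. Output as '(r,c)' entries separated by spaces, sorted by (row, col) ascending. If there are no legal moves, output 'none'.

(0,1): no bracket -> illegal
(0,2): no bracket -> illegal
(1,3): no bracket -> illegal
(2,0): no bracket -> illegal
(2,1): flips 1 -> legal
(3,0): no bracket -> illegal
(3,4): no bracket -> illegal
(4,0): no bracket -> illegal
(4,1): flips 1 -> legal
(4,2): flips 3 -> legal
(4,3): flips 1 -> legal
(4,4): no bracket -> illegal

Answer: (2,1) (4,1) (4,2) (4,3)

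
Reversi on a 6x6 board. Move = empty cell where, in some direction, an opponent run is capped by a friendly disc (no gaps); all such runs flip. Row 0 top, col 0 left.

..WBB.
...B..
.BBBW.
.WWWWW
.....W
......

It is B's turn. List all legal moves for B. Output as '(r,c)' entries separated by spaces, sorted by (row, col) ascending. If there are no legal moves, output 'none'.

(0,1): flips 1 -> legal
(1,1): no bracket -> illegal
(1,2): no bracket -> illegal
(1,4): no bracket -> illegal
(1,5): no bracket -> illegal
(2,0): no bracket -> illegal
(2,5): flips 1 -> legal
(3,0): no bracket -> illegal
(4,0): flips 1 -> legal
(4,1): flips 2 -> legal
(4,2): flips 1 -> legal
(4,3): flips 2 -> legal
(4,4): flips 1 -> legal
(5,4): no bracket -> illegal
(5,5): no bracket -> illegal

Answer: (0,1) (2,5) (4,0) (4,1) (4,2) (4,3) (4,4)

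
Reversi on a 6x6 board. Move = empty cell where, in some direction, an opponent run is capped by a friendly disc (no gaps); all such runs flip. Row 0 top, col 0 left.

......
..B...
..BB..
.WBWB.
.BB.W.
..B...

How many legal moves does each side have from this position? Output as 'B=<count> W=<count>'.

-- B to move --
(2,0): flips 1 -> legal
(2,1): flips 1 -> legal
(2,4): flips 1 -> legal
(3,0): flips 1 -> legal
(3,5): no bracket -> illegal
(4,0): flips 1 -> legal
(4,3): flips 1 -> legal
(4,5): no bracket -> illegal
(5,3): no bracket -> illegal
(5,4): flips 1 -> legal
(5,5): flips 2 -> legal
B mobility = 8
-- W to move --
(0,1): no bracket -> illegal
(0,2): no bracket -> illegal
(0,3): no bracket -> illegal
(1,1): flips 1 -> legal
(1,3): flips 2 -> legal
(1,4): no bracket -> illegal
(2,1): no bracket -> illegal
(2,4): flips 1 -> legal
(2,5): no bracket -> illegal
(3,0): no bracket -> illegal
(3,5): flips 1 -> legal
(4,0): no bracket -> illegal
(4,3): no bracket -> illegal
(4,5): no bracket -> illegal
(5,0): no bracket -> illegal
(5,1): flips 2 -> legal
(5,3): flips 1 -> legal
W mobility = 6

Answer: B=8 W=6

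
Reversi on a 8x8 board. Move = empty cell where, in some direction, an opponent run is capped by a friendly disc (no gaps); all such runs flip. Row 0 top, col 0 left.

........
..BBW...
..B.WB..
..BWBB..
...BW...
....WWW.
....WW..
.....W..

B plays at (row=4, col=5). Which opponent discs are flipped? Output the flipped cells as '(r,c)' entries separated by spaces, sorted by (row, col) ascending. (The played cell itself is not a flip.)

Dir NW: first cell 'B' (not opp) -> no flip
Dir N: first cell 'B' (not opp) -> no flip
Dir NE: first cell '.' (not opp) -> no flip
Dir W: opp run (4,4) capped by B -> flip
Dir E: first cell '.' (not opp) -> no flip
Dir SW: opp run (5,4), next='.' -> no flip
Dir S: opp run (5,5) (6,5) (7,5), next=edge -> no flip
Dir SE: opp run (5,6), next='.' -> no flip

Answer: (4,4)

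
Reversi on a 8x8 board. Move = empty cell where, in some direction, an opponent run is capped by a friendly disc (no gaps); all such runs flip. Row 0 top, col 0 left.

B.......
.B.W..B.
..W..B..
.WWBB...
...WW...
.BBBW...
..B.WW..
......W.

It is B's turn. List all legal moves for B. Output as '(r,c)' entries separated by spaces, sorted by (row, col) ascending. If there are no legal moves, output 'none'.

Answer: (3,0) (3,5) (5,5) (7,4) (7,5)

Derivation:
(0,2): no bracket -> illegal
(0,3): no bracket -> illegal
(0,4): no bracket -> illegal
(1,2): no bracket -> illegal
(1,4): no bracket -> illegal
(2,0): no bracket -> illegal
(2,1): no bracket -> illegal
(2,3): no bracket -> illegal
(2,4): no bracket -> illegal
(3,0): flips 2 -> legal
(3,5): flips 1 -> legal
(4,0): no bracket -> illegal
(4,1): no bracket -> illegal
(4,2): no bracket -> illegal
(4,5): no bracket -> illegal
(5,5): flips 2 -> legal
(5,6): no bracket -> illegal
(6,3): no bracket -> illegal
(6,6): no bracket -> illegal
(6,7): no bracket -> illegal
(7,3): no bracket -> illegal
(7,4): flips 3 -> legal
(7,5): flips 1 -> legal
(7,7): no bracket -> illegal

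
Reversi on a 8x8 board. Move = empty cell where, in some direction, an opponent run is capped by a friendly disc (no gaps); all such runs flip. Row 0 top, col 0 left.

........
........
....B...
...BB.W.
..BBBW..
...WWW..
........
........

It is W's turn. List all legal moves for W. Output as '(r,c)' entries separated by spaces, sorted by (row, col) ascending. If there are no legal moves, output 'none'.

(1,3): no bracket -> illegal
(1,4): flips 3 -> legal
(1,5): no bracket -> illegal
(2,2): flips 2 -> legal
(2,3): flips 3 -> legal
(2,5): no bracket -> illegal
(3,1): flips 1 -> legal
(3,2): flips 1 -> legal
(3,5): flips 1 -> legal
(4,1): flips 3 -> legal
(5,1): no bracket -> illegal
(5,2): no bracket -> illegal

Answer: (1,4) (2,2) (2,3) (3,1) (3,2) (3,5) (4,1)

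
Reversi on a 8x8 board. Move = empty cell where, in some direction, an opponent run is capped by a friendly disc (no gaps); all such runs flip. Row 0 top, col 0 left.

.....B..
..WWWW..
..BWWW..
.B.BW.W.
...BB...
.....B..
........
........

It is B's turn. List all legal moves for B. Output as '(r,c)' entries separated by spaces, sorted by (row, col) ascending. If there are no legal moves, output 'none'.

(0,1): no bracket -> illegal
(0,2): flips 1 -> legal
(0,3): flips 2 -> legal
(0,4): flips 4 -> legal
(0,6): flips 2 -> legal
(1,1): no bracket -> illegal
(1,6): flips 2 -> legal
(2,1): no bracket -> illegal
(2,6): flips 3 -> legal
(2,7): no bracket -> illegal
(3,2): flips 2 -> legal
(3,5): flips 3 -> legal
(3,7): no bracket -> illegal
(4,5): no bracket -> illegal
(4,6): no bracket -> illegal
(4,7): no bracket -> illegal

Answer: (0,2) (0,3) (0,4) (0,6) (1,6) (2,6) (3,2) (3,5)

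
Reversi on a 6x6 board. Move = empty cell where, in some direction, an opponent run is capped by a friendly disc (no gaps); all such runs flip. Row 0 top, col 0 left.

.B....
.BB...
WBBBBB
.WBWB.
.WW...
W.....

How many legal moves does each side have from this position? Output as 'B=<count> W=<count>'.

-- B to move --
(1,0): no bracket -> illegal
(3,0): flips 1 -> legal
(4,0): flips 1 -> legal
(4,3): flips 1 -> legal
(4,4): flips 1 -> legal
(5,1): flips 4 -> legal
(5,2): flips 1 -> legal
(5,3): no bracket -> illegal
B mobility = 6
-- W to move --
(0,0): flips 2 -> legal
(0,2): flips 4 -> legal
(0,3): no bracket -> illegal
(1,0): no bracket -> illegal
(1,3): flips 2 -> legal
(1,4): flips 2 -> legal
(1,5): flips 1 -> legal
(3,0): no bracket -> illegal
(3,5): flips 1 -> legal
(4,3): no bracket -> illegal
(4,4): no bracket -> illegal
(4,5): no bracket -> illegal
W mobility = 6

Answer: B=6 W=6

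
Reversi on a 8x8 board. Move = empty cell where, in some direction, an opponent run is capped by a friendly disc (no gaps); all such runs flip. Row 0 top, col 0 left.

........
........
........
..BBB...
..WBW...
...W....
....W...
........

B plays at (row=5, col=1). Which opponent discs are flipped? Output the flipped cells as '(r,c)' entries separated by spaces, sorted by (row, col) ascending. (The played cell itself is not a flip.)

Answer: (4,2)

Derivation:
Dir NW: first cell '.' (not opp) -> no flip
Dir N: first cell '.' (not opp) -> no flip
Dir NE: opp run (4,2) capped by B -> flip
Dir W: first cell '.' (not opp) -> no flip
Dir E: first cell '.' (not opp) -> no flip
Dir SW: first cell '.' (not opp) -> no flip
Dir S: first cell '.' (not opp) -> no flip
Dir SE: first cell '.' (not opp) -> no flip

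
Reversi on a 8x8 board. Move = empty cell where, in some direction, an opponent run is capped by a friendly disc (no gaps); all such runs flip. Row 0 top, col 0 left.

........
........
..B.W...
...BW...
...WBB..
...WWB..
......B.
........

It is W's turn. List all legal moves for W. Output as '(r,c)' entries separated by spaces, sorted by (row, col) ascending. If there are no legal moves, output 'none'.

Answer: (2,3) (3,2) (3,5) (3,6) (4,2) (4,6) (5,6)

Derivation:
(1,1): no bracket -> illegal
(1,2): no bracket -> illegal
(1,3): no bracket -> illegal
(2,1): no bracket -> illegal
(2,3): flips 1 -> legal
(3,1): no bracket -> illegal
(3,2): flips 1 -> legal
(3,5): flips 1 -> legal
(3,6): flips 1 -> legal
(4,2): flips 1 -> legal
(4,6): flips 2 -> legal
(5,6): flips 2 -> legal
(5,7): no bracket -> illegal
(6,4): no bracket -> illegal
(6,5): no bracket -> illegal
(6,7): no bracket -> illegal
(7,5): no bracket -> illegal
(7,6): no bracket -> illegal
(7,7): no bracket -> illegal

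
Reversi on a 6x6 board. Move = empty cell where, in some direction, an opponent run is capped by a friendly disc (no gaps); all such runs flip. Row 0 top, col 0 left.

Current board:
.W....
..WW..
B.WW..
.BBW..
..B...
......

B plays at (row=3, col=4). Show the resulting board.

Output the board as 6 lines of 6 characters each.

Place B at (3,4); scan 8 dirs for brackets.
Dir NW: opp run (2,3) (1,2) (0,1), next=edge -> no flip
Dir N: first cell '.' (not opp) -> no flip
Dir NE: first cell '.' (not opp) -> no flip
Dir W: opp run (3,3) capped by B -> flip
Dir E: first cell '.' (not opp) -> no flip
Dir SW: first cell '.' (not opp) -> no flip
Dir S: first cell '.' (not opp) -> no flip
Dir SE: first cell '.' (not opp) -> no flip
All flips: (3,3)

Answer: .W....
..WW..
B.WW..
.BBBB.
..B...
......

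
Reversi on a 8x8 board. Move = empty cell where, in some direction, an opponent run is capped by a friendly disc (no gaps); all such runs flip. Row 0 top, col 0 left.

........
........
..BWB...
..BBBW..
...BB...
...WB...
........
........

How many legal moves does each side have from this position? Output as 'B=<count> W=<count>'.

Answer: B=9 W=7

Derivation:
-- B to move --
(1,2): flips 1 -> legal
(1,3): flips 1 -> legal
(1,4): flips 1 -> legal
(2,5): no bracket -> illegal
(2,6): flips 1 -> legal
(3,6): flips 1 -> legal
(4,2): no bracket -> illegal
(4,5): no bracket -> illegal
(4,6): flips 1 -> legal
(5,2): flips 1 -> legal
(6,2): flips 1 -> legal
(6,3): flips 1 -> legal
(6,4): no bracket -> illegal
B mobility = 9
-- W to move --
(1,1): no bracket -> illegal
(1,2): no bracket -> illegal
(1,3): flips 1 -> legal
(1,4): no bracket -> illegal
(1,5): no bracket -> illegal
(2,1): flips 1 -> legal
(2,5): flips 1 -> legal
(3,1): flips 3 -> legal
(4,1): flips 1 -> legal
(4,2): no bracket -> illegal
(4,5): flips 1 -> legal
(5,2): no bracket -> illegal
(5,5): flips 1 -> legal
(6,3): no bracket -> illegal
(6,4): no bracket -> illegal
(6,5): no bracket -> illegal
W mobility = 7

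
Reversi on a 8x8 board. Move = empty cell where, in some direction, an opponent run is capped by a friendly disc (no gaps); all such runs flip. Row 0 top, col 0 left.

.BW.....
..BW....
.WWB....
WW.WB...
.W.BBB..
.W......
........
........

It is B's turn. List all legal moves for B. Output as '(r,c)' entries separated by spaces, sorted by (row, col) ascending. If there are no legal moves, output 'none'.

(0,3): flips 2 -> legal
(0,4): no bracket -> illegal
(1,0): no bracket -> illegal
(1,1): flips 2 -> legal
(1,4): flips 1 -> legal
(2,0): flips 2 -> legal
(2,4): no bracket -> illegal
(3,2): flips 2 -> legal
(4,0): no bracket -> illegal
(4,2): no bracket -> illegal
(5,0): no bracket -> illegal
(5,2): no bracket -> illegal
(6,0): no bracket -> illegal
(6,1): no bracket -> illegal
(6,2): no bracket -> illegal

Answer: (0,3) (1,1) (1,4) (2,0) (3,2)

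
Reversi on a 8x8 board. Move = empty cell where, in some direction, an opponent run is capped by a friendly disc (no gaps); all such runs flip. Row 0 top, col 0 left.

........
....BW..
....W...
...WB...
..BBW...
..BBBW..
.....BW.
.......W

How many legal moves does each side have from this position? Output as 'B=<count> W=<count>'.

-- B to move --
(0,4): no bracket -> illegal
(0,5): no bracket -> illegal
(0,6): flips 3 -> legal
(1,3): no bracket -> illegal
(1,6): flips 1 -> legal
(2,2): no bracket -> illegal
(2,3): flips 1 -> legal
(2,5): no bracket -> illegal
(2,6): no bracket -> illegal
(3,2): flips 1 -> legal
(3,5): flips 1 -> legal
(4,5): flips 2 -> legal
(4,6): no bracket -> illegal
(5,6): flips 1 -> legal
(5,7): no bracket -> illegal
(6,4): no bracket -> illegal
(6,7): flips 1 -> legal
(7,5): no bracket -> illegal
(7,6): no bracket -> illegal
B mobility = 8
-- W to move --
(0,3): no bracket -> illegal
(0,4): flips 1 -> legal
(0,5): no bracket -> illegal
(1,3): flips 1 -> legal
(2,3): no bracket -> illegal
(2,5): no bracket -> illegal
(3,1): no bracket -> illegal
(3,2): no bracket -> illegal
(3,5): flips 1 -> legal
(4,1): flips 2 -> legal
(4,5): no bracket -> illegal
(5,1): flips 4 -> legal
(5,6): no bracket -> illegal
(6,1): no bracket -> illegal
(6,2): flips 1 -> legal
(6,3): flips 2 -> legal
(6,4): flips 2 -> legal
(7,4): no bracket -> illegal
(7,5): flips 1 -> legal
(7,6): no bracket -> illegal
W mobility = 9

Answer: B=8 W=9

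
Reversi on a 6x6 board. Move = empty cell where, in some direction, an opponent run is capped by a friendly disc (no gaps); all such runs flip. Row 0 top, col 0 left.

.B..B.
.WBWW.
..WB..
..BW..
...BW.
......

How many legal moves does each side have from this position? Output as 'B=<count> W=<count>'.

-- B to move --
(0,0): no bracket -> illegal
(0,2): no bracket -> illegal
(0,3): flips 1 -> legal
(0,5): flips 1 -> legal
(1,0): flips 1 -> legal
(1,5): flips 2 -> legal
(2,0): no bracket -> illegal
(2,1): flips 2 -> legal
(2,4): flips 1 -> legal
(2,5): no bracket -> illegal
(3,1): flips 2 -> legal
(3,4): flips 1 -> legal
(3,5): no bracket -> illegal
(4,2): no bracket -> illegal
(4,5): flips 1 -> legal
(5,3): no bracket -> illegal
(5,4): no bracket -> illegal
(5,5): no bracket -> illegal
B mobility = 9
-- W to move --
(0,0): no bracket -> illegal
(0,2): flips 1 -> legal
(0,3): no bracket -> illegal
(0,5): no bracket -> illegal
(1,0): no bracket -> illegal
(1,5): no bracket -> illegal
(2,1): no bracket -> illegal
(2,4): flips 1 -> legal
(3,1): flips 1 -> legal
(3,4): no bracket -> illegal
(4,1): flips 2 -> legal
(4,2): flips 2 -> legal
(5,2): no bracket -> illegal
(5,3): flips 1 -> legal
(5,4): no bracket -> illegal
W mobility = 6

Answer: B=9 W=6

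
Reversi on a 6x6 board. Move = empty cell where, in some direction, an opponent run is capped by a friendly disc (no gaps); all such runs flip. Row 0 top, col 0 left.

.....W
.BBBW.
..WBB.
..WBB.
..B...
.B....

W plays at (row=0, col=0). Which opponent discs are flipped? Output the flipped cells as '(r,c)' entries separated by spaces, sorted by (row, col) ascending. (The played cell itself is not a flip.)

Dir NW: edge -> no flip
Dir N: edge -> no flip
Dir NE: edge -> no flip
Dir W: edge -> no flip
Dir E: first cell '.' (not opp) -> no flip
Dir SW: edge -> no flip
Dir S: first cell '.' (not opp) -> no flip
Dir SE: opp run (1,1) capped by W -> flip

Answer: (1,1)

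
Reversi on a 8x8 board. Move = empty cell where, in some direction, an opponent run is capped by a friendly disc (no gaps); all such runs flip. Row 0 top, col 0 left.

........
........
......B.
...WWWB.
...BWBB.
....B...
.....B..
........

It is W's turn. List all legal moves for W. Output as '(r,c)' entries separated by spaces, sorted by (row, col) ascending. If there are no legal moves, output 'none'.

Answer: (1,7) (3,7) (4,2) (4,7) (5,2) (5,3) (5,5) (5,6) (5,7) (6,4)

Derivation:
(1,5): no bracket -> illegal
(1,6): no bracket -> illegal
(1,7): flips 1 -> legal
(2,5): no bracket -> illegal
(2,7): no bracket -> illegal
(3,2): no bracket -> illegal
(3,7): flips 1 -> legal
(4,2): flips 1 -> legal
(4,7): flips 2 -> legal
(5,2): flips 1 -> legal
(5,3): flips 1 -> legal
(5,5): flips 1 -> legal
(5,6): flips 1 -> legal
(5,7): flips 1 -> legal
(6,3): no bracket -> illegal
(6,4): flips 1 -> legal
(6,6): no bracket -> illegal
(7,4): no bracket -> illegal
(7,5): no bracket -> illegal
(7,6): no bracket -> illegal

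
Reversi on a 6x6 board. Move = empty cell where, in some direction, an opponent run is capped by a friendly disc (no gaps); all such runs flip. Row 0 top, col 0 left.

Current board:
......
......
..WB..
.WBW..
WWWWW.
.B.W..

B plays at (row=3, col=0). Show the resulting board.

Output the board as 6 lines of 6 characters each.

Place B at (3,0); scan 8 dirs for brackets.
Dir NW: edge -> no flip
Dir N: first cell '.' (not opp) -> no flip
Dir NE: first cell '.' (not opp) -> no flip
Dir W: edge -> no flip
Dir E: opp run (3,1) capped by B -> flip
Dir SW: edge -> no flip
Dir S: opp run (4,0), next='.' -> no flip
Dir SE: opp run (4,1), next='.' -> no flip
All flips: (3,1)

Answer: ......
......
..WB..
BBBW..
WWWWW.
.B.W..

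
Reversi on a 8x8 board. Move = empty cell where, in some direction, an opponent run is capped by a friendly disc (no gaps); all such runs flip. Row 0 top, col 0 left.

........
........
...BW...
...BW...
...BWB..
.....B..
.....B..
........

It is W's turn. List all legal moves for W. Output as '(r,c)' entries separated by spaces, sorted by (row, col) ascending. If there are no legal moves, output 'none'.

(1,2): flips 1 -> legal
(1,3): no bracket -> illegal
(1,4): no bracket -> illegal
(2,2): flips 2 -> legal
(3,2): flips 1 -> legal
(3,5): no bracket -> illegal
(3,6): no bracket -> illegal
(4,2): flips 2 -> legal
(4,6): flips 1 -> legal
(5,2): flips 1 -> legal
(5,3): no bracket -> illegal
(5,4): no bracket -> illegal
(5,6): flips 1 -> legal
(6,4): no bracket -> illegal
(6,6): flips 1 -> legal
(7,4): no bracket -> illegal
(7,5): no bracket -> illegal
(7,6): no bracket -> illegal

Answer: (1,2) (2,2) (3,2) (4,2) (4,6) (5,2) (5,6) (6,6)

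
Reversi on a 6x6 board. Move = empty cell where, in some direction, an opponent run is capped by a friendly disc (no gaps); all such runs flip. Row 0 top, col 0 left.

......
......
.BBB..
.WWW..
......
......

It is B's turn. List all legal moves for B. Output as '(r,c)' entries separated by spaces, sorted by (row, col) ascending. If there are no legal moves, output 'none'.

(2,0): no bracket -> illegal
(2,4): no bracket -> illegal
(3,0): no bracket -> illegal
(3,4): no bracket -> illegal
(4,0): flips 1 -> legal
(4,1): flips 2 -> legal
(4,2): flips 1 -> legal
(4,3): flips 2 -> legal
(4,4): flips 1 -> legal

Answer: (4,0) (4,1) (4,2) (4,3) (4,4)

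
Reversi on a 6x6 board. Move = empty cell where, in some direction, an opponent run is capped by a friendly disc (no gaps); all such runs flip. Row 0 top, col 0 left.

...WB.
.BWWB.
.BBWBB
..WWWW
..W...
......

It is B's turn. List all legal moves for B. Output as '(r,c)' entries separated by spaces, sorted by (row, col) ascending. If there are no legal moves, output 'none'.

(0,1): no bracket -> illegal
(0,2): flips 3 -> legal
(3,1): no bracket -> illegal
(4,1): flips 2 -> legal
(4,3): flips 2 -> legal
(4,4): flips 2 -> legal
(4,5): flips 1 -> legal
(5,1): flips 2 -> legal
(5,2): flips 2 -> legal
(5,3): no bracket -> illegal

Answer: (0,2) (4,1) (4,3) (4,4) (4,5) (5,1) (5,2)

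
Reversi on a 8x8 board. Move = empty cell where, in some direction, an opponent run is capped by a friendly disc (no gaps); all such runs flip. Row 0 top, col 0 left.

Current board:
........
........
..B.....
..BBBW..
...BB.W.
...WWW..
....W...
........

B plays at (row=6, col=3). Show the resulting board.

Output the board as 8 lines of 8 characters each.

Place B at (6,3); scan 8 dirs for brackets.
Dir NW: first cell '.' (not opp) -> no flip
Dir N: opp run (5,3) capped by B -> flip
Dir NE: opp run (5,4), next='.' -> no flip
Dir W: first cell '.' (not opp) -> no flip
Dir E: opp run (6,4), next='.' -> no flip
Dir SW: first cell '.' (not opp) -> no flip
Dir S: first cell '.' (not opp) -> no flip
Dir SE: first cell '.' (not opp) -> no flip
All flips: (5,3)

Answer: ........
........
..B.....
..BBBW..
...BB.W.
...BWW..
...BW...
........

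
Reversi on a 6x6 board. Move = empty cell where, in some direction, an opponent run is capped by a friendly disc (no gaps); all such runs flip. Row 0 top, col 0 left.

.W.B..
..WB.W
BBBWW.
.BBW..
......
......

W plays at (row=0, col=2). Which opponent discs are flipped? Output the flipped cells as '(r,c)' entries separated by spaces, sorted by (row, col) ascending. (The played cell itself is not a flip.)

Answer: (1,3)

Derivation:
Dir NW: edge -> no flip
Dir N: edge -> no flip
Dir NE: edge -> no flip
Dir W: first cell 'W' (not opp) -> no flip
Dir E: opp run (0,3), next='.' -> no flip
Dir SW: first cell '.' (not opp) -> no flip
Dir S: first cell 'W' (not opp) -> no flip
Dir SE: opp run (1,3) capped by W -> flip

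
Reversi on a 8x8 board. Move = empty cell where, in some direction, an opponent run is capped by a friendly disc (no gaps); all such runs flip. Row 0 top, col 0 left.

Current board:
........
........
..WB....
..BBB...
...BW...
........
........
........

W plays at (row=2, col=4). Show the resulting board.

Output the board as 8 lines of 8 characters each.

Answer: ........
........
..WWW...
..BBW...
...BW...
........
........
........

Derivation:
Place W at (2,4); scan 8 dirs for brackets.
Dir NW: first cell '.' (not opp) -> no flip
Dir N: first cell '.' (not opp) -> no flip
Dir NE: first cell '.' (not opp) -> no flip
Dir W: opp run (2,3) capped by W -> flip
Dir E: first cell '.' (not opp) -> no flip
Dir SW: opp run (3,3), next='.' -> no flip
Dir S: opp run (3,4) capped by W -> flip
Dir SE: first cell '.' (not opp) -> no flip
All flips: (2,3) (3,4)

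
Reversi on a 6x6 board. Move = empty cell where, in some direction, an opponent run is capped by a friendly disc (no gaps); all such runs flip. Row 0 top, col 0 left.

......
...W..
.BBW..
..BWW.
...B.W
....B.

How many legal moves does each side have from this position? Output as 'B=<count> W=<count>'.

Answer: B=7 W=6

Derivation:
-- B to move --
(0,2): no bracket -> illegal
(0,3): flips 3 -> legal
(0,4): flips 1 -> legal
(1,2): no bracket -> illegal
(1,4): flips 1 -> legal
(2,4): flips 1 -> legal
(2,5): flips 1 -> legal
(3,5): flips 2 -> legal
(4,2): no bracket -> illegal
(4,4): flips 1 -> legal
(5,5): no bracket -> illegal
B mobility = 7
-- W to move --
(1,0): no bracket -> illegal
(1,1): flips 1 -> legal
(1,2): no bracket -> illegal
(2,0): flips 2 -> legal
(3,0): no bracket -> illegal
(3,1): flips 2 -> legal
(4,1): flips 1 -> legal
(4,2): no bracket -> illegal
(4,4): no bracket -> illegal
(5,2): flips 1 -> legal
(5,3): flips 1 -> legal
(5,5): no bracket -> illegal
W mobility = 6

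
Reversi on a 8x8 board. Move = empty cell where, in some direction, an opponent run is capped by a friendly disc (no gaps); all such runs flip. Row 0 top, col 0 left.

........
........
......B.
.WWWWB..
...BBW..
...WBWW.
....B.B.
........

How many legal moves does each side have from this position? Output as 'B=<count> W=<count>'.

-- B to move --
(2,0): no bracket -> illegal
(2,1): flips 1 -> legal
(2,2): flips 1 -> legal
(2,3): flips 1 -> legal
(2,4): flips 1 -> legal
(2,5): flips 1 -> legal
(3,0): flips 4 -> legal
(3,6): flips 1 -> legal
(4,0): no bracket -> illegal
(4,1): no bracket -> illegal
(4,2): flips 1 -> legal
(4,6): flips 3 -> legal
(4,7): no bracket -> illegal
(5,2): flips 1 -> legal
(5,7): flips 2 -> legal
(6,2): flips 1 -> legal
(6,3): flips 1 -> legal
(6,5): flips 2 -> legal
(6,7): no bracket -> illegal
B mobility = 14
-- W to move --
(1,5): no bracket -> illegal
(1,6): no bracket -> illegal
(1,7): flips 3 -> legal
(2,4): no bracket -> illegal
(2,5): flips 1 -> legal
(2,7): no bracket -> illegal
(3,6): flips 1 -> legal
(3,7): no bracket -> illegal
(4,2): flips 2 -> legal
(4,6): no bracket -> illegal
(5,2): flips 1 -> legal
(5,7): no bracket -> illegal
(6,3): flips 1 -> legal
(6,5): flips 2 -> legal
(6,7): no bracket -> illegal
(7,3): flips 1 -> legal
(7,4): flips 3 -> legal
(7,5): flips 1 -> legal
(7,6): flips 1 -> legal
(7,7): flips 1 -> legal
W mobility = 12

Answer: B=14 W=12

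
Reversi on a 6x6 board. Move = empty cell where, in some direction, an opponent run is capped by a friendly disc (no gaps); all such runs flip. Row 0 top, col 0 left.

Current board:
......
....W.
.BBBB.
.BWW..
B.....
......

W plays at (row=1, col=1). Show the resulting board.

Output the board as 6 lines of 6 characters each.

Place W at (1,1); scan 8 dirs for brackets.
Dir NW: first cell '.' (not opp) -> no flip
Dir N: first cell '.' (not opp) -> no flip
Dir NE: first cell '.' (not opp) -> no flip
Dir W: first cell '.' (not opp) -> no flip
Dir E: first cell '.' (not opp) -> no flip
Dir SW: first cell '.' (not opp) -> no flip
Dir S: opp run (2,1) (3,1), next='.' -> no flip
Dir SE: opp run (2,2) capped by W -> flip
All flips: (2,2)

Answer: ......
.W..W.
.BWBB.
.BWW..
B.....
......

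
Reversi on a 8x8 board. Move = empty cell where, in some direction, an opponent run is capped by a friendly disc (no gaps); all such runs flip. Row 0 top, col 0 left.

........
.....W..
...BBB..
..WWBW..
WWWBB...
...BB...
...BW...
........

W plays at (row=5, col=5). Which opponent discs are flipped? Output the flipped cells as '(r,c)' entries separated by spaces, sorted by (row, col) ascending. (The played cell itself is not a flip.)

Dir NW: opp run (4,4) capped by W -> flip
Dir N: first cell '.' (not opp) -> no flip
Dir NE: first cell '.' (not opp) -> no flip
Dir W: opp run (5,4) (5,3), next='.' -> no flip
Dir E: first cell '.' (not opp) -> no flip
Dir SW: first cell 'W' (not opp) -> no flip
Dir S: first cell '.' (not opp) -> no flip
Dir SE: first cell '.' (not opp) -> no flip

Answer: (4,4)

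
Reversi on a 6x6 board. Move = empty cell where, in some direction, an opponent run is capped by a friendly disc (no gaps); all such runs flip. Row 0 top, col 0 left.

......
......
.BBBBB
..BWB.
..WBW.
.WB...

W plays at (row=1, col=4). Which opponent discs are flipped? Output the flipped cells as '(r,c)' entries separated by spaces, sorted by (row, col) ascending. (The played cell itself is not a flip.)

Dir NW: first cell '.' (not opp) -> no flip
Dir N: first cell '.' (not opp) -> no flip
Dir NE: first cell '.' (not opp) -> no flip
Dir W: first cell '.' (not opp) -> no flip
Dir E: first cell '.' (not opp) -> no flip
Dir SW: opp run (2,3) (3,2), next='.' -> no flip
Dir S: opp run (2,4) (3,4) capped by W -> flip
Dir SE: opp run (2,5), next=edge -> no flip

Answer: (2,4) (3,4)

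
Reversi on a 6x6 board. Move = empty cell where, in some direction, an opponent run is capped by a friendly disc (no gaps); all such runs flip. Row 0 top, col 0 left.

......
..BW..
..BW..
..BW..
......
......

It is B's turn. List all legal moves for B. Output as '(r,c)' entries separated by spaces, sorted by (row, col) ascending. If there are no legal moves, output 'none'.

Answer: (0,4) (1,4) (2,4) (3,4) (4,4)

Derivation:
(0,2): no bracket -> illegal
(0,3): no bracket -> illegal
(0,4): flips 1 -> legal
(1,4): flips 2 -> legal
(2,4): flips 1 -> legal
(3,4): flips 2 -> legal
(4,2): no bracket -> illegal
(4,3): no bracket -> illegal
(4,4): flips 1 -> legal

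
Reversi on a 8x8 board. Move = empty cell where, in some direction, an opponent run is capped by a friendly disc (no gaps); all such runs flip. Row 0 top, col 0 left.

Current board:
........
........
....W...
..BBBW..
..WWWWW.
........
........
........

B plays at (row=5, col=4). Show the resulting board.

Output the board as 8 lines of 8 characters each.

Answer: ........
........
....W...
..BBBW..
..WBBWW.
....B...
........
........

Derivation:
Place B at (5,4); scan 8 dirs for brackets.
Dir NW: opp run (4,3) capped by B -> flip
Dir N: opp run (4,4) capped by B -> flip
Dir NE: opp run (4,5), next='.' -> no flip
Dir W: first cell '.' (not opp) -> no flip
Dir E: first cell '.' (not opp) -> no flip
Dir SW: first cell '.' (not opp) -> no flip
Dir S: first cell '.' (not opp) -> no flip
Dir SE: first cell '.' (not opp) -> no flip
All flips: (4,3) (4,4)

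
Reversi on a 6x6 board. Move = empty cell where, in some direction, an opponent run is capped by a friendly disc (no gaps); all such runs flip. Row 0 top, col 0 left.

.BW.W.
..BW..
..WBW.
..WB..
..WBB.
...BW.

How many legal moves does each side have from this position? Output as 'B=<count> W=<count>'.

Answer: B=11 W=7

Derivation:
-- B to move --
(0,3): flips 2 -> legal
(0,5): no bracket -> illegal
(1,1): flips 1 -> legal
(1,4): flips 1 -> legal
(1,5): flips 1 -> legal
(2,1): flips 2 -> legal
(2,5): flips 1 -> legal
(3,1): flips 2 -> legal
(3,4): no bracket -> illegal
(3,5): no bracket -> illegal
(4,1): flips 2 -> legal
(4,5): no bracket -> illegal
(5,1): flips 1 -> legal
(5,2): flips 3 -> legal
(5,5): flips 1 -> legal
B mobility = 11
-- W to move --
(0,0): flips 1 -> legal
(0,3): no bracket -> illegal
(1,0): no bracket -> illegal
(1,1): flips 1 -> legal
(1,4): flips 1 -> legal
(2,1): no bracket -> illegal
(3,4): flips 2 -> legal
(3,5): no bracket -> illegal
(4,5): flips 2 -> legal
(5,2): flips 1 -> legal
(5,5): flips 2 -> legal
W mobility = 7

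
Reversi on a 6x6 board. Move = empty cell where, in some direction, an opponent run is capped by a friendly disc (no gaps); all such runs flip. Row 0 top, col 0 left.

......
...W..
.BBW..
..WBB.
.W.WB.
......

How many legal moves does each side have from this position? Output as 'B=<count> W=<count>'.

-- B to move --
(0,2): no bracket -> illegal
(0,3): flips 2 -> legal
(0,4): flips 1 -> legal
(1,2): flips 1 -> legal
(1,4): no bracket -> illegal
(2,4): flips 1 -> legal
(3,0): no bracket -> illegal
(3,1): flips 1 -> legal
(4,0): no bracket -> illegal
(4,2): flips 2 -> legal
(5,0): no bracket -> illegal
(5,1): no bracket -> illegal
(5,2): flips 1 -> legal
(5,3): flips 1 -> legal
(5,4): flips 2 -> legal
B mobility = 9
-- W to move --
(1,0): flips 1 -> legal
(1,1): no bracket -> illegal
(1,2): flips 1 -> legal
(2,0): flips 2 -> legal
(2,4): no bracket -> illegal
(2,5): flips 1 -> legal
(3,0): no bracket -> illegal
(3,1): flips 1 -> legal
(3,5): flips 2 -> legal
(4,2): no bracket -> illegal
(4,5): flips 2 -> legal
(5,3): no bracket -> illegal
(5,4): no bracket -> illegal
(5,5): no bracket -> illegal
W mobility = 7

Answer: B=9 W=7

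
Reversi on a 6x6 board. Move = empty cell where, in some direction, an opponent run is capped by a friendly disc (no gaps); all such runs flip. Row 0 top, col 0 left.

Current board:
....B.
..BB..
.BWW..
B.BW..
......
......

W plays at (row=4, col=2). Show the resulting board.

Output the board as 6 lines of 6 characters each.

Answer: ....B.
..BB..
.BWW..
B.WW..
..W...
......

Derivation:
Place W at (4,2); scan 8 dirs for brackets.
Dir NW: first cell '.' (not opp) -> no flip
Dir N: opp run (3,2) capped by W -> flip
Dir NE: first cell 'W' (not opp) -> no flip
Dir W: first cell '.' (not opp) -> no flip
Dir E: first cell '.' (not opp) -> no flip
Dir SW: first cell '.' (not opp) -> no flip
Dir S: first cell '.' (not opp) -> no flip
Dir SE: first cell '.' (not opp) -> no flip
All flips: (3,2)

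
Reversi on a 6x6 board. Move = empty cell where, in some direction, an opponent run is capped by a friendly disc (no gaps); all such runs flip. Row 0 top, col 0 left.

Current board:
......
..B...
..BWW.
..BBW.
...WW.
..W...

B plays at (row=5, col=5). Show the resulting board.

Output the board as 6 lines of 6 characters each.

Place B at (5,5); scan 8 dirs for brackets.
Dir NW: opp run (4,4) capped by B -> flip
Dir N: first cell '.' (not opp) -> no flip
Dir NE: edge -> no flip
Dir W: first cell '.' (not opp) -> no flip
Dir E: edge -> no flip
Dir SW: edge -> no flip
Dir S: edge -> no flip
Dir SE: edge -> no flip
All flips: (4,4)

Answer: ......
..B...
..BWW.
..BBW.
...WB.
..W..B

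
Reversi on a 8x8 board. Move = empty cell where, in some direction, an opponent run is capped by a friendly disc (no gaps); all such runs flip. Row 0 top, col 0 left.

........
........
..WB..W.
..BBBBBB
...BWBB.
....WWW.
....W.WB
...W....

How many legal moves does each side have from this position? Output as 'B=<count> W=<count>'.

Answer: B=12 W=7

Derivation:
-- B to move --
(1,1): flips 1 -> legal
(1,2): flips 1 -> legal
(1,3): no bracket -> illegal
(1,5): flips 1 -> legal
(1,6): flips 1 -> legal
(1,7): flips 1 -> legal
(2,1): flips 1 -> legal
(2,5): no bracket -> illegal
(2,7): no bracket -> illegal
(3,1): no bracket -> illegal
(4,7): no bracket -> illegal
(5,3): flips 1 -> legal
(5,7): no bracket -> illegal
(6,2): no bracket -> illegal
(6,3): flips 1 -> legal
(6,5): flips 3 -> legal
(7,2): no bracket -> illegal
(7,4): flips 3 -> legal
(7,5): no bracket -> illegal
(7,6): flips 2 -> legal
(7,7): flips 3 -> legal
B mobility = 12
-- W to move --
(1,2): flips 3 -> legal
(1,3): no bracket -> illegal
(1,4): no bracket -> illegal
(2,1): flips 2 -> legal
(2,4): flips 2 -> legal
(2,5): flips 2 -> legal
(2,7): flips 2 -> legal
(3,1): no bracket -> illegal
(4,1): no bracket -> illegal
(4,2): flips 2 -> legal
(4,7): flips 2 -> legal
(5,2): no bracket -> illegal
(5,3): no bracket -> illegal
(5,7): no bracket -> illegal
(7,6): no bracket -> illegal
(7,7): no bracket -> illegal
W mobility = 7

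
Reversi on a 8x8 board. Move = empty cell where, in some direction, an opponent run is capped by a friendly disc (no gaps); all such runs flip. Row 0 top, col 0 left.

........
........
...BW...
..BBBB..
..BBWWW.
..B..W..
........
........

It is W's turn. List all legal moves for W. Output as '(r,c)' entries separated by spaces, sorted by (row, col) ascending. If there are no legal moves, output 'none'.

(1,2): flips 2 -> legal
(1,3): no bracket -> illegal
(1,4): no bracket -> illegal
(2,1): no bracket -> illegal
(2,2): flips 2 -> legal
(2,5): flips 1 -> legal
(2,6): flips 1 -> legal
(3,1): no bracket -> illegal
(3,6): no bracket -> illegal
(4,1): flips 2 -> legal
(5,1): flips 2 -> legal
(5,3): no bracket -> illegal
(5,4): no bracket -> illegal
(6,1): no bracket -> illegal
(6,2): no bracket -> illegal
(6,3): no bracket -> illegal

Answer: (1,2) (2,2) (2,5) (2,6) (4,1) (5,1)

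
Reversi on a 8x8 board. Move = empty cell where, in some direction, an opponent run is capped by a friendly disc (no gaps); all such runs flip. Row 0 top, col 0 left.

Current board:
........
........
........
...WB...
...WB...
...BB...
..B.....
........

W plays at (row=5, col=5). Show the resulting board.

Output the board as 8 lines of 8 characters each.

Place W at (5,5); scan 8 dirs for brackets.
Dir NW: opp run (4,4) capped by W -> flip
Dir N: first cell '.' (not opp) -> no flip
Dir NE: first cell '.' (not opp) -> no flip
Dir W: opp run (5,4) (5,3), next='.' -> no flip
Dir E: first cell '.' (not opp) -> no flip
Dir SW: first cell '.' (not opp) -> no flip
Dir S: first cell '.' (not opp) -> no flip
Dir SE: first cell '.' (not opp) -> no flip
All flips: (4,4)

Answer: ........
........
........
...WB...
...WW...
...BBW..
..B.....
........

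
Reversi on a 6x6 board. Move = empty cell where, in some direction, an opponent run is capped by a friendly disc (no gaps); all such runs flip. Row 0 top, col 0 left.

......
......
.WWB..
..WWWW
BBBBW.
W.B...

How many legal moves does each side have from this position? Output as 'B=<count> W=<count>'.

Answer: B=6 W=8

Derivation:
-- B to move --
(1,0): flips 2 -> legal
(1,1): no bracket -> illegal
(1,2): flips 2 -> legal
(1,3): no bracket -> illegal
(2,0): flips 2 -> legal
(2,4): flips 1 -> legal
(2,5): flips 1 -> legal
(3,0): no bracket -> illegal
(3,1): no bracket -> illegal
(4,5): flips 2 -> legal
(5,1): no bracket -> illegal
(5,3): no bracket -> illegal
(5,4): no bracket -> illegal
(5,5): no bracket -> illegal
B mobility = 6
-- W to move --
(1,2): flips 1 -> legal
(1,3): flips 1 -> legal
(1,4): flips 1 -> legal
(2,4): flips 1 -> legal
(3,0): flips 1 -> legal
(3,1): no bracket -> illegal
(5,1): flips 1 -> legal
(5,3): flips 1 -> legal
(5,4): flips 1 -> legal
W mobility = 8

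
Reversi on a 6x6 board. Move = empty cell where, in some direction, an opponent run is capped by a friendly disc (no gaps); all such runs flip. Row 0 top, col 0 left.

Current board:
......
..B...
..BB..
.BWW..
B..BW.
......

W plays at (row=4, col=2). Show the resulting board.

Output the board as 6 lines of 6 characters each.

Place W at (4,2); scan 8 dirs for brackets.
Dir NW: opp run (3,1), next='.' -> no flip
Dir N: first cell 'W' (not opp) -> no flip
Dir NE: first cell 'W' (not opp) -> no flip
Dir W: first cell '.' (not opp) -> no flip
Dir E: opp run (4,3) capped by W -> flip
Dir SW: first cell '.' (not opp) -> no flip
Dir S: first cell '.' (not opp) -> no flip
Dir SE: first cell '.' (not opp) -> no flip
All flips: (4,3)

Answer: ......
..B...
..BB..
.BWW..
B.WWW.
......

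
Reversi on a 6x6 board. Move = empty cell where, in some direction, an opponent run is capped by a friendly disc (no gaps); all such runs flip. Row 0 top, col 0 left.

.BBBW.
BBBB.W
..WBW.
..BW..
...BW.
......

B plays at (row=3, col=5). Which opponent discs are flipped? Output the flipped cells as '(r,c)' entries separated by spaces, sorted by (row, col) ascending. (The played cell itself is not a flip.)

Dir NW: opp run (2,4) capped by B -> flip
Dir N: first cell '.' (not opp) -> no flip
Dir NE: edge -> no flip
Dir W: first cell '.' (not opp) -> no flip
Dir E: edge -> no flip
Dir SW: opp run (4,4), next='.' -> no flip
Dir S: first cell '.' (not opp) -> no flip
Dir SE: edge -> no flip

Answer: (2,4)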